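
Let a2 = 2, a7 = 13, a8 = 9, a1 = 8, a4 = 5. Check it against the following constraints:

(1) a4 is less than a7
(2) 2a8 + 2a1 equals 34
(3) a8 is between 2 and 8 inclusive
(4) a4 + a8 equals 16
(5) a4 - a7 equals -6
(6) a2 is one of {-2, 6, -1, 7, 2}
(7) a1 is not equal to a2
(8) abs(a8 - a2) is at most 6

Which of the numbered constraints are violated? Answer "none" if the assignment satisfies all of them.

The assignment fails constraints 3, 4, 5, 8.

(1) a4 = 5, a7 = 13; 5 < 13  true
(2) 2a8 + 2a1 = 2(9) + 2(8) = 34  true
(3) a8 = 9 is outside [2, 8]  false
(4) a4 + a8 = 5 + 9 = 14, not 16  false
(5) a4 - a7 = 5 - 13 = -8, not -6  false
(6) a2 = 2 is in {-2, 6, -1, 7, 2}  true
(7) a1 = 8, a2 = 2; distinct  true
(8) abs(9 - 2) = 7; 7 > 6, exceeds bound 6  false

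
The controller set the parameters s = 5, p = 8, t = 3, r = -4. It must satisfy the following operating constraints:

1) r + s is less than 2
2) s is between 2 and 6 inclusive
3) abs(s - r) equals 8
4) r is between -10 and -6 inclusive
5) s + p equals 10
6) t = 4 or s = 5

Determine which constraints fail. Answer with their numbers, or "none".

Constraints 3, 4, and 5 do not hold.

1) r + s = -4 + 5 = 1; 1 < 2 — holds.
2) s = 5 lies in [2, 6] — holds.
3) abs(5 - (-4)) = 9, not 8 — does not hold.
4) r = -4 is outside [-10, -6] — does not hold.
5) s + p = 5 + 8 = 13, not 10 — does not hold.
6) t = 3 ≠ 4, but s = 5 = 5 (second disjunct) — holds.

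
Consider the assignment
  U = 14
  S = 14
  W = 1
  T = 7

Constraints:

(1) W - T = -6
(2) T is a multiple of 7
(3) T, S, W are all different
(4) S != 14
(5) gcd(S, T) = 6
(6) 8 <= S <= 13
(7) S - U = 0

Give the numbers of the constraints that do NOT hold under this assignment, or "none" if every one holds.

Constraints 4, 5, and 6 do not hold.

(1) W - T = 1 - 7 = -6 — holds.
(2) 7 / 7 = 1, so 7 divides 7 — holds.
(3) values 7, 14, 1 are pairwise distinct — holds.
(4) S = 14, but 14 is required to differ — does not hold.
(5) gcd(14, 7) = 7, not 6 — does not hold.
(6) S = 14 is outside [8, 13] — does not hold.
(7) S - U = 14 - 14 = 0 — holds.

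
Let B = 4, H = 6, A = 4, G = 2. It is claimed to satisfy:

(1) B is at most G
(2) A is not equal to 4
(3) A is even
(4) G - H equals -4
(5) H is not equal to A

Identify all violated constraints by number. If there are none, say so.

No — constraints 1, 2 are not satisfied.

(1) B = 4, G = 2; 4 > 2 (want ≤)  no
(2) A = 4, but 4 is required to differ  no
(3) A = 4 is even  yes
(4) G - H = 2 - 6 = -4  yes
(5) H = 6, A = 4; distinct  yes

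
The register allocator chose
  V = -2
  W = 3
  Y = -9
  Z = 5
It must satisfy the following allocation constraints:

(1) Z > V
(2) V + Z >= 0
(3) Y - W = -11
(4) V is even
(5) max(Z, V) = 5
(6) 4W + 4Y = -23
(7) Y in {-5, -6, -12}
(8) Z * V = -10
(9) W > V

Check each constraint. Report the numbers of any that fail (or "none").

(1) Z = 5, V = -2; 5 > -2  holds
(2) V + Z = -2 + 5 = 3; 3 ≥ 0  holds
(3) Y - W = -9 - 3 = -12, not -11  fails
(4) V = -2 is even  holds
(5) max(5, -2) = 5  holds
(6) 4W + 4Y = 4(3) + 4(-9) = -24, not -23  fails
(7) Y = -9 is not in {-5, -6, -12}  fails
(8) Z * V = 5 * (-2) = -10  holds
(9) W = 3, V = -2; 3 > -2  holds

Constraints 3, 6, and 7 do not hold.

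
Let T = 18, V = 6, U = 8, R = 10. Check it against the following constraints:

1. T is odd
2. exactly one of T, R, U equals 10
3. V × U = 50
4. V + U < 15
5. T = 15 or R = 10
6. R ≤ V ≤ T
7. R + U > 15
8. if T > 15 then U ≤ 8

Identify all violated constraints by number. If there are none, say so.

No — constraints 1, 3, and 6 are not satisfied.

1. T = 18 is even  fails
2. T=18, R=10, U=8; 1 of them equals 10  holds
3. V × U = 6 × 8 = 48, not 50  fails
4. V + U = 6 + 8 = 14; 14 < 15  holds
5. T = 18 ≠ 15, but R = 10 = 10 (second disjunct)  holds
6. values 10, 6, 18; R = 10 is not ≤ V = 6  fails
7. R + U = 10 + 8 = 18; 18 > 15  holds
8. T = 18 > 15, so we need U ≤ 8; U = 8 ≤ 8  holds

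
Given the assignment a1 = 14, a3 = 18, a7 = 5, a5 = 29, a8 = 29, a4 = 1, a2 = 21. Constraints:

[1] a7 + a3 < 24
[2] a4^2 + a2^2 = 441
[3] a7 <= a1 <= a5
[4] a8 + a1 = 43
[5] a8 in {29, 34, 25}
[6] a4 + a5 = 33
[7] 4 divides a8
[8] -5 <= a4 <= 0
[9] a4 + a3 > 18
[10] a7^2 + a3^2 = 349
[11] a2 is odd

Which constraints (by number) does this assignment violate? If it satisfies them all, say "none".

[1] a7 + a3 = 5 + 18 = 23; 23 < 24  holds
[2] a4^2 + a2^2 = 1^2 + 21^2 = 1 + 441 = 442, not 441  fails
[3] values 5 <= 14 <= 29  holds
[4] a8 + a1 = 29 + 14 = 43  holds
[5] a8 = 29 is in {29, 34, 25}  holds
[6] a4 + a5 = 1 + 29 = 30, not 33  fails
[7] 29 = 4*7 + 1, so 4 does not divide 29  fails
[8] a4 = 1 is outside [-5, 0]  fails
[9] a4 + a3 = 1 + 18 = 19; 19 > 18  holds
[10] a7^2 + a3^2 = 5^2 + 18^2 = 25 + 324 = 349  holds
[11] a2 = 21 is odd  holds

Violated: 2, 6, 7, 8.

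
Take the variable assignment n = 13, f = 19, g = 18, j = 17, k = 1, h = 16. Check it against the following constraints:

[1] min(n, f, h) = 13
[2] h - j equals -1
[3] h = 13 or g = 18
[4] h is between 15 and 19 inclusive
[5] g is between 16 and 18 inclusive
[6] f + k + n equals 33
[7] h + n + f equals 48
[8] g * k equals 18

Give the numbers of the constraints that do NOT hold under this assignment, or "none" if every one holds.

The assignment satisfies every constraint.

[1] min(13, 19, 16) = 13  true
[2] h - j = 16 - 17 = -1  true
[3] h = 16 ≠ 13, but g = 18 = 18 (second disjunct)  true
[4] h = 16 lies in [15, 19]  true
[5] g = 18 lies in [16, 18]  true
[6] f + k + n = 19 + 1 + 13 = 33  true
[7] h + n + f = 16 + 13 + 19 = 48  true
[8] g * k = 18 * 1 = 18  true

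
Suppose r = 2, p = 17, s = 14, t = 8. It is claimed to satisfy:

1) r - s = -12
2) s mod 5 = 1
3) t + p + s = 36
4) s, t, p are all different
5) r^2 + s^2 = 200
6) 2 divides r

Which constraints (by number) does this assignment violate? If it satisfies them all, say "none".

1) r - s = 2 - 14 = -12 — satisfied.
2) 14 mod 5 = 4, not 1 — violated.
3) t + p + s = 8 + 17 + 14 = 39, not 36 — violated.
4) values 14, 8, 17 are pairwise distinct — satisfied.
5) r^2 + s^2 = 2^2 + 14^2 = 4 + 196 = 200 — satisfied.
6) 2 / 2 = 1, so 2 divides 2 — satisfied.

No — constraints 2 and 3 are not satisfied.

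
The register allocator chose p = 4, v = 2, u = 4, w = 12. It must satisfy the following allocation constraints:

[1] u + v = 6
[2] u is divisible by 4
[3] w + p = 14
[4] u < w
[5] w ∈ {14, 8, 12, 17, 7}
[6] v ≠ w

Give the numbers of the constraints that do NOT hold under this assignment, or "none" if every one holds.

[1] u + v = 4 + 2 = 6 — holds.
[2] 4 / 4 = 1, so 4 divides 4 — holds.
[3] w + p = 12 + 4 = 16, not 14 — fails.
[4] u = 4, w = 12; 4 < 12 — holds.
[5] w = 12 is in {14, 8, 12, 17, 7} — holds.
[6] v = 2, w = 12; distinct — holds.

Constraint 3 is violated.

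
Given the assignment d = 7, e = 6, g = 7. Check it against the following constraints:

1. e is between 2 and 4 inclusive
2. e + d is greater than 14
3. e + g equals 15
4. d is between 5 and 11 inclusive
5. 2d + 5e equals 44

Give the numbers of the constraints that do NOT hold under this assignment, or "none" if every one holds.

1. e = 6 is outside [2, 4]  ✘
2. e + d = 6 + 7 = 13; 13 ≤ 14, bound 14 not met  ✘
3. e + g = 6 + 7 = 13, not 15  ✘
4. d = 7 lies in [5, 11]  ✔
5. 2d + 5e = 2(7) + 5(6) = 44  ✔

The assignment fails constraints 1, 2, and 3.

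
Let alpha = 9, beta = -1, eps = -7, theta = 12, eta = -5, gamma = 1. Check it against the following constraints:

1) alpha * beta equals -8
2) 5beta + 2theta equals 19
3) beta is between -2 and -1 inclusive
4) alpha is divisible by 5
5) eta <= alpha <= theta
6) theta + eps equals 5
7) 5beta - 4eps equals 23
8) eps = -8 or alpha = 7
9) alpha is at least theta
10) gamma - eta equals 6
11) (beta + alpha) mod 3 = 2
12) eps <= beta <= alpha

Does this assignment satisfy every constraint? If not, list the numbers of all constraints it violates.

1) alpha * beta = 9 * (-1) = -9, not -8  false
2) 5beta + 2theta = 5(-1) + 2(12) = 19  true
3) beta = -1 lies in [-2, -1]  true
4) 9 = 5*1 + 4, so 5 does not divide 9  false
5) values -5 <= 9 <= 12  true
6) theta + eps = 12 + (-7) = 5  true
7) 5beta - 4eps = 5(-1) - 4(-7) = 23  true
8) eps = -7 ≠ -8 and alpha = 9 ≠ 7; both disjuncts false  false
9) alpha = 9, theta = 12; 9 < 12 (want ≥)  false
10) gamma - eta = 1 - (-5) = 6  true
11) beta + alpha = 8; 8 mod 3 = 2  true
12) values -7 <= -1 <= 9  true

Constraints 1, 4, 8, and 9 do not hold.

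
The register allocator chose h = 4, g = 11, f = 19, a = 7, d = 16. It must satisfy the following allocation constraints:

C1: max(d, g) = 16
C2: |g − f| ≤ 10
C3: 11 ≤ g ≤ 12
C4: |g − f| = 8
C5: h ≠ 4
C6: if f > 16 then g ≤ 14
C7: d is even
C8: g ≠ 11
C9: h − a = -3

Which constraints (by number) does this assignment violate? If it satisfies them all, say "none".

C1: max(16, 11) = 16  true
C2: |11 − 19| = 8; 8 ≤ 10  true
C3: g = 11 lies in [11, 12]  true
C4: |11 − 19| = 8  true
C5: h = 4, but 4 is required to differ  false
C6: f = 19 > 16, so we need g ≤ 14; g = 11 ≤ 14  true
C7: d = 16 is even  true
C8: g = 11, but 11 is required to differ  false
C9: h − a = 4 − 7 = -3  true

No — constraints 5 and 8 are not satisfied.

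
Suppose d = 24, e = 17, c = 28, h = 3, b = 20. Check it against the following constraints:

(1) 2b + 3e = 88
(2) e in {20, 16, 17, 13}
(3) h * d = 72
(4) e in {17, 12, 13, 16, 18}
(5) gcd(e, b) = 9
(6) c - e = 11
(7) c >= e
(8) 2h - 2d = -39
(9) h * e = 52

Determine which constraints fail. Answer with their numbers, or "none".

Violated: 1, 5, 8, 9.

(1) 2b + 3e = 2(20) + 3(17) = 91, not 88  false
(2) e = 17 is in {20, 16, 17, 13}  true
(3) h * d = 3 * 24 = 72  true
(4) e = 17 is in {17, 12, 13, 16, 18}  true
(5) gcd(17, 20) = 1, not 9  false
(6) c - e = 28 - 17 = 11  true
(7) c = 28, e = 17; 28 ≥ 17  true
(8) 2h - 2d = 2(3) - 2(24) = -42, not -39  false
(9) h * e = 3 * 17 = 51, not 52  false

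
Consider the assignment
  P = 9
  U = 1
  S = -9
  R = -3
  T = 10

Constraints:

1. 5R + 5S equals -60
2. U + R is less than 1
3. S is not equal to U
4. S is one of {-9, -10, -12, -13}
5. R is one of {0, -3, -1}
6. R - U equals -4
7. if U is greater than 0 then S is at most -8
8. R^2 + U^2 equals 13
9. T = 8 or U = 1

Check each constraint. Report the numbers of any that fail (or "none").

1. 5R + 5S = 5(-3) + 5(-9) = -60 — holds.
2. U + R = 1 + (-3) = -2; -2 < 1 — holds.
3. S = -9, U = 1; distinct — holds.
4. S = -9 is in {-9, -10, -12, -13} — holds.
5. R = -3 is in {0, -3, -1} — holds.
6. R - U = -3 - 1 = -4 — holds.
7. U = 1 > 0, so we need S ≤ -8; S = -9 ≤ -8 — holds.
8. R^2 + U^2 = (-3)^2 + 1^2 = 9 + 1 = 10, not 13 — does not hold.
9. T = 10 ≠ 8, but U = 1 = 1 (second disjunct) — holds.

Constraint 8 does not hold.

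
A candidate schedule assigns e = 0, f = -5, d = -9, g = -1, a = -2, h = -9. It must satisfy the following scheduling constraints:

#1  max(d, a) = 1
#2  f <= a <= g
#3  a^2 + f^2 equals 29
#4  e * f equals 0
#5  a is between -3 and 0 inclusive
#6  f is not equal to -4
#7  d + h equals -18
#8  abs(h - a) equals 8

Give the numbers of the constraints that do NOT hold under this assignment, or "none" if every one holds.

#1 max(-9, -2) = -2, not 1 — violated.
#2 values -5 <= -2 <= -1 — satisfied.
#3 a^2 + f^2 = (-2)^2 + (-5)^2 = 4 + 25 = 29 — satisfied.
#4 e * f = 0 * (-5) = 0 — satisfied.
#5 a = -2 lies in [-3, 0] — satisfied.
#6 f = -5, and -5 ≠ -4 — satisfied.
#7 d + h = -9 + (-9) = -18 — satisfied.
#8 abs(-9 - (-2)) = 7, not 8 — violated.

No — constraints 1 and 8 are not satisfied.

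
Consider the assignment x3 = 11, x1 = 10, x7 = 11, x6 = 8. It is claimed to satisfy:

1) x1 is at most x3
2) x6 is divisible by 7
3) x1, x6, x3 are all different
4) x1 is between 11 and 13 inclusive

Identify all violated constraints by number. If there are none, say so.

Violated: 2 and 4.

1) x1 = 10, x3 = 11; 10 ≤ 11 — OK.
2) 8 = 7*1 + 1, so 7 does not divide 8 — violated.
3) values 10, 8, 11 are pairwise distinct — OK.
4) x1 = 10 is outside [11, 13] — violated.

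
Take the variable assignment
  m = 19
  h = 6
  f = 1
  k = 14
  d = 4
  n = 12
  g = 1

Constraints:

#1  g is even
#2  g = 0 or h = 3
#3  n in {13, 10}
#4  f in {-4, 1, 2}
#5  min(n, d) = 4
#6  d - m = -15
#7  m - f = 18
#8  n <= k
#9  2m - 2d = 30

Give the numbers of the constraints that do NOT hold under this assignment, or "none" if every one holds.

The assignment fails constraints 1, 2, 3.

#1 g = 1 is odd — violated.
#2 g = 1 ≠ 0 and h = 6 ≠ 3; both disjuncts false — violated.
#3 n = 12 is not in {13, 10} — violated.
#4 f = 1 is in {-4, 1, 2} — satisfied.
#5 min(12, 4) = 4 — satisfied.
#6 d - m = 4 - 19 = -15 — satisfied.
#7 m - f = 19 - 1 = 18 — satisfied.
#8 n = 12, k = 14; 12 ≤ 14 — satisfied.
#9 2m - 2d = 2(19) - 2(4) = 30 — satisfied.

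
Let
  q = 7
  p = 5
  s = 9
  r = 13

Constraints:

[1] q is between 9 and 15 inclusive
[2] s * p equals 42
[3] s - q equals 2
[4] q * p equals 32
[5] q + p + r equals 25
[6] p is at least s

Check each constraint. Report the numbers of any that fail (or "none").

[1] q = 7 is outside [9, 15] — does not hold.
[2] s * p = 9 * 5 = 45, not 42 — does not hold.
[3] s - q = 9 - 7 = 2 — holds.
[4] q * p = 7 * 5 = 35, not 32 — does not hold.
[5] q + p + r = 7 + 5 + 13 = 25 — holds.
[6] p = 5, s = 9; 5 < 9 (want ≥) — does not hold.

Constraints 1, 2, 4, 6 do not hold.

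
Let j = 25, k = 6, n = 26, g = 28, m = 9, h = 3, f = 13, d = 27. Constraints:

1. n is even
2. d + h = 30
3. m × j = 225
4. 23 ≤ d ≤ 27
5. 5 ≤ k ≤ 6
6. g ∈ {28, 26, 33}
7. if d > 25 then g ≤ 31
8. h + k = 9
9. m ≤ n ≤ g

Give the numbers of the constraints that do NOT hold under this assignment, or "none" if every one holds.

1. n = 26 is even  OK
2. d + h = 27 + 3 = 30  OK
3. m × j = 9 × 25 = 225  OK
4. d = 27 lies in [23, 27]  OK
5. k = 6 lies in [5, 6]  OK
6. g = 28 is in {28, 26, 33}  OK
7. d = 27 > 25, so we need g ≤ 31; g = 28 ≤ 31  OK
8. h + k = 3 + 6 = 9  OK
9. values 9 ≤ 26 ≤ 28  OK

The assignment satisfies every constraint.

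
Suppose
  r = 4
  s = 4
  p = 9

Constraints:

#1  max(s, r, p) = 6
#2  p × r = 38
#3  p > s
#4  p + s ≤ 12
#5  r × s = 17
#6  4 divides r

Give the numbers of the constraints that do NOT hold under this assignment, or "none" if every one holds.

The assignment fails constraints 1, 2, 4, 5.

#1 max(4, 4, 9) = 9, not 6  false
#2 p × r = 9 × 4 = 36, not 38  false
#3 p = 9, s = 4; 9 > 4  true
#4 p + s = 9 + 4 = 13; 13 > 12, bound 12 not met  false
#5 r × s = 4 × 4 = 16, not 17  false
#6 4 / 4 = 1, so 4 divides 4  true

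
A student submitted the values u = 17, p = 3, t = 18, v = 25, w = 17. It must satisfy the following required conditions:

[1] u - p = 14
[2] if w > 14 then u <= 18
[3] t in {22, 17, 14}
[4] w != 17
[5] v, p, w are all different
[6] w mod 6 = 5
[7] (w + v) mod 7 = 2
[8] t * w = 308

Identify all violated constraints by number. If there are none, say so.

Violated: 3, 4, 7, and 8.

[1] u - p = 17 - 3 = 14 — satisfied.
[2] w = 17 > 14, so we need u ≤ 18; u = 17 ≤ 18 — satisfied.
[3] t = 18 is not in {22, 17, 14} — violated.
[4] w = 17, but 17 is required to differ — violated.
[5] values 25, 3, 17 are pairwise distinct — satisfied.
[6] 17 mod 6 = 5 — satisfied.
[7] w + v = 42; 42 mod 7 = 0, not 2 — violated.
[8] t * w = 18 * 17 = 306, not 308 — violated.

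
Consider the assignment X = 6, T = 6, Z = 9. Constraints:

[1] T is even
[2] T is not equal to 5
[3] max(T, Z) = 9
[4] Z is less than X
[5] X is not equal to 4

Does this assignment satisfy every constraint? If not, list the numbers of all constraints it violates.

[1] T = 6 is even — OK.
[2] T = 6, and 6 ≠ 5 — OK.
[3] max(6, 9) = 9 — OK.
[4] Z = 9, X = 6; 9 ≥ 6 (want <) — violated.
[5] X = 6, and 6 ≠ 4 — OK.

Constraint 4 does not hold.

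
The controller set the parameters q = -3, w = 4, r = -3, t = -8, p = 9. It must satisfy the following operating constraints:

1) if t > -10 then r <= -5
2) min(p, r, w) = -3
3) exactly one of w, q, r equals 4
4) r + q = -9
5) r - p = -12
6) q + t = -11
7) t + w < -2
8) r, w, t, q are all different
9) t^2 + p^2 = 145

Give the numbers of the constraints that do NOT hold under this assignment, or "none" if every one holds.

Constraints 1, 4, 8 do not hold.

1) t = -8 > -10, so we need r ≤ -5; but r = -3 > -5  FAIL
2) min(9, -3, 4) = -3  OK
3) w=4, q=-3, r=-3; 1 of them equals 4  OK
4) r + q = -3 + (-3) = -6, not -9  FAIL
5) r - p = -3 - 9 = -12  OK
6) q + t = -3 + (-8) = -11  OK
7) t + w = -8 + 4 = -4; -4 < -2  OK
8) r = q = -3, not all different  FAIL
9) t^2 + p^2 = (-8)^2 + 9^2 = 64 + 81 = 145  OK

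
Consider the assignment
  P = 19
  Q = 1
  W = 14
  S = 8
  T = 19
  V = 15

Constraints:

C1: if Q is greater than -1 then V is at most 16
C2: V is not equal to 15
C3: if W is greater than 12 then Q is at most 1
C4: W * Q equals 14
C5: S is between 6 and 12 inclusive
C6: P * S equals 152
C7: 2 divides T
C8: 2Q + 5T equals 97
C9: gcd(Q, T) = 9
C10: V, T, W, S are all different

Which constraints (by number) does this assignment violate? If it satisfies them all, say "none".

Constraints 2, 7, and 9 do not hold.

C1: Q = 1 > -1, so we need V ≤ 16; V = 15 ≤ 16 — satisfied.
C2: V = 15, but 15 is required to differ — violated.
C3: W = 14 > 12, so we need Q ≤ 1; Q = 1 ≤ 1 — satisfied.
C4: W * Q = 14 * 1 = 14 — satisfied.
C5: S = 8 lies in [6, 12] — satisfied.
C6: P * S = 19 * 8 = 152 — satisfied.
C7: 19 = 2*9 + 1, so 2 does not divide 19 — violated.
C8: 2Q + 5T = 2(1) + 5(19) = 97 — satisfied.
C9: gcd(1, 19) = 1, not 9 — violated.
C10: values 15, 19, 14, 8 are pairwise distinct — satisfied.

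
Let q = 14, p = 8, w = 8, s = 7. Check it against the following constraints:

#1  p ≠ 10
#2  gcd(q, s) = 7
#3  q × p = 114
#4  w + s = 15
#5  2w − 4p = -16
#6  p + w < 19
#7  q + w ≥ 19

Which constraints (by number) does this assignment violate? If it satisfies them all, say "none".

#1 p = 8, and 8 ≠ 10 — satisfied.
#2 gcd(14, 7) = 7 — satisfied.
#3 q × p = 14 × 8 = 112, not 114 — violated.
#4 w + s = 8 + 7 = 15 — satisfied.
#5 2w − 4p = 2(8) − 4(8) = -16 — satisfied.
#6 p + w = 8 + 8 = 16; 16 < 19 — satisfied.
#7 q + w = 14 + 8 = 22; 22 ≥ 19 — satisfied.

Violated: 3.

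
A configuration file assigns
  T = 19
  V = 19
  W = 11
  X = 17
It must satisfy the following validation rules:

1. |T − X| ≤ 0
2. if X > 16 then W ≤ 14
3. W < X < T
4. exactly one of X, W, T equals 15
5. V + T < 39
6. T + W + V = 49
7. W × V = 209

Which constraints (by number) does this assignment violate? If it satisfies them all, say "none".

Constraints 1, 4 are violated.

1. |19 − 17| = 2; 2 > 0, exceeds bound 0  FAIL
2. X = 17 > 16, so we need W ≤ 14; W = 11 ≤ 14  OK
3. values 11 < 17 < 19  OK
4. X=17, W=11, T=19; 0 of them equal 15, not exactly one  FAIL
5. V + T = 19 + 19 = 38; 38 < 39  OK
6. T + W + V = 19 + 11 + 19 = 49  OK
7. W × V = 11 × 19 = 209  OK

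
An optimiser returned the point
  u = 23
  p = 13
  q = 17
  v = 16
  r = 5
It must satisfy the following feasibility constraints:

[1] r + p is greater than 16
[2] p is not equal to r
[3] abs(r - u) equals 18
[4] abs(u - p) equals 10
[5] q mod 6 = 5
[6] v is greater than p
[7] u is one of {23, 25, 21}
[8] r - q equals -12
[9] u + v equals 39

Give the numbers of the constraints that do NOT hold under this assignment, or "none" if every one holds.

The assignment satisfies every constraint.

[1] r + p = 5 + 13 = 18; 18 > 16  yes
[2] p = 13, r = 5; distinct  yes
[3] abs(5 - 23) = 18  yes
[4] abs(23 - 13) = 10  yes
[5] 17 mod 6 = 5  yes
[6] v = 16, p = 13; 16 > 13  yes
[7] u = 23 is in {23, 25, 21}  yes
[8] r - q = 5 - 17 = -12  yes
[9] u + v = 23 + 16 = 39  yes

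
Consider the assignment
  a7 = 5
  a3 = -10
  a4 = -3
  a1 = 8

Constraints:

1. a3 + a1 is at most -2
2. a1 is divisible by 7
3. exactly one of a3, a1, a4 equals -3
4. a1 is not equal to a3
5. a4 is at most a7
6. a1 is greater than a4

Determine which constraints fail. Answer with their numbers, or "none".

1. a3 + a1 = -10 + 8 = -2; -2 ≤ -2  ✓
2. 8 = 7*1 + 1, so 7 does not divide 8  ✗
3. a3=-10, a1=8, a4=-3; 1 of them equals -3  ✓
4. a1 = 8, a3 = -10; distinct  ✓
5. a4 = -3, a7 = 5; -3 ≤ 5  ✓
6. a1 = 8, a4 = -3; 8 > -3  ✓

Violated: 2.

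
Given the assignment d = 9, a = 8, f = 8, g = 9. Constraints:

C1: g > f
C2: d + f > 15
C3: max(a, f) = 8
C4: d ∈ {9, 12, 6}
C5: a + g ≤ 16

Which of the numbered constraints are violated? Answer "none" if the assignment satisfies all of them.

C1: g = 9, f = 8; 9 > 8  OK
C2: d + f = 9 + 8 = 17; 17 > 15  OK
C3: max(8, 8) = 8  OK
C4: d = 9 is in {9, 12, 6}  OK
C5: a + g = 8 + 9 = 17; 17 > 16, bound 16 not met  FAIL

Constraint 5 is violated.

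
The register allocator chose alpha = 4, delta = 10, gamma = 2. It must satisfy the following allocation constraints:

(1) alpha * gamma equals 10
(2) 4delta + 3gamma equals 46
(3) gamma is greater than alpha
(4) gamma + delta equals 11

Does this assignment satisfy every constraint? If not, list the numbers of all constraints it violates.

Constraints 1, 3, and 4 do not hold.

(1) alpha * gamma = 4 * 2 = 8, not 10 — fails.
(2) 4delta + 3gamma = 4(10) + 3(2) = 46 — holds.
(3) gamma = 2, alpha = 4; 2 ≤ 4 (want >) — fails.
(4) gamma + delta = 2 + 10 = 12, not 11 — fails.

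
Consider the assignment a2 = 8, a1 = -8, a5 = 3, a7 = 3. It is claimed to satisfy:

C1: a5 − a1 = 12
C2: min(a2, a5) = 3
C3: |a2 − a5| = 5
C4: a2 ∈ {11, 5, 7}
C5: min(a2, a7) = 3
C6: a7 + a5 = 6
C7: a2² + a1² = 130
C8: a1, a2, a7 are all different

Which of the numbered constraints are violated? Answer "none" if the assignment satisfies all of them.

C1: a5 − a1 = 3 − (-8) = 11, not 12  ✗
C2: min(8, 3) = 3  ✓
C3: |8 − 3| = 5  ✓
C4: a2 = 8 is not in {11, 5, 7}  ✗
C5: min(8, 3) = 3  ✓
C6: a7 + a5 = 3 + 3 = 6  ✓
C7: a2² + a1² = 8² + (-8)² = 64 + 64 = 128, not 130  ✗
C8: values -8, 8, 3 are pairwise distinct  ✓

Violated: 1, 4, and 7.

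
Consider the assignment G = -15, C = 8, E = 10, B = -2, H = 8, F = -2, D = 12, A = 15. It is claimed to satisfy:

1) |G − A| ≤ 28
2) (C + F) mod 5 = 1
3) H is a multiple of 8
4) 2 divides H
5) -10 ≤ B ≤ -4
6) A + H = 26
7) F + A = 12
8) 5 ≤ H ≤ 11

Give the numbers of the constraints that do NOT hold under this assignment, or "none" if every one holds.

Constraints 1, 5, 6, 7 are violated.

1) |-15 − 15| = 30; 30 > 28, exceeds bound 28 — violated.
2) C + F = 6; 6 mod 5 = 1 — satisfied.
3) 8 / 8 = 1, so 8 divides 8 — satisfied.
4) 8 / 2 = 4, so 2 divides 8 — satisfied.
5) B = -2 is outside [-10, -4] — violated.
6) A + H = 15 + 8 = 23, not 26 — violated.
7) F + A = -2 + 15 = 13, not 12 — violated.
8) H = 8 lies in [5, 11] — satisfied.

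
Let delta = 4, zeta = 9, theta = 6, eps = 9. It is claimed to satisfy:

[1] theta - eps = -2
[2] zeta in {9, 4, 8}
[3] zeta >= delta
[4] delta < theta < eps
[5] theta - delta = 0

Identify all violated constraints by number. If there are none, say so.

No — constraints 1 and 5 are not satisfied.

[1] theta - eps = 6 - 9 = -3, not -2 — violated.
[2] zeta = 9 is in {9, 4, 8} — satisfied.
[3] zeta = 9, delta = 4; 9 ≥ 4 — satisfied.
[4] values 4 < 6 < 9 — satisfied.
[5] theta - delta = 6 - 4 = 2, not 0 — violated.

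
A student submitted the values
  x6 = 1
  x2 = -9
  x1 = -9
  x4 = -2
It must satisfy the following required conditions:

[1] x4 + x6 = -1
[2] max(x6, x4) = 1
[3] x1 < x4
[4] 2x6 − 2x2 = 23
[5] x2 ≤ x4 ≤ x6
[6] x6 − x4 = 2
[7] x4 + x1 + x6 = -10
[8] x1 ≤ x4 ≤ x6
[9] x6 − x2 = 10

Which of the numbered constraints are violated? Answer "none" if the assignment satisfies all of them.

[1] x4 + x6 = -2 + 1 = -1 — holds.
[2] max(1, -2) = 1 — holds.
[3] x1 = -9, x4 = -2; -9 < -2 — holds.
[4] 2x6 − 2x2 = 2(1) − 2(-9) = 20, not 23 — fails.
[5] values -9 ≤ -2 ≤ 1 — holds.
[6] x6 − x4 = 1 − (-2) = 3, not 2 — fails.
[7] x4 + x1 + x6 = -2 + (-9) + 1 = -10 — holds.
[8] values -9 ≤ -2 ≤ 1 — holds.
[9] x6 − x2 = 1 − (-9) = 10 — holds.

The assignment fails constraints 4, 6.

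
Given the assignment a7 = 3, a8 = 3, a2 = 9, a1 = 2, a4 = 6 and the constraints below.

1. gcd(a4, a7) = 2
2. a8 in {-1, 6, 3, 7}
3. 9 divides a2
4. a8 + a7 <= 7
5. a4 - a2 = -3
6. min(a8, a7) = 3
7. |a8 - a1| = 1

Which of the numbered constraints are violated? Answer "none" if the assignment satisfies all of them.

1. gcd(6, 3) = 3, not 2  FAIL
2. a8 = 3 is in {-1, 6, 3, 7}  OK
3. 9 / 9 = 1, so 9 divides 9  OK
4. a8 + a7 = 3 + 3 = 6; 6 ≤ 7  OK
5. a4 - a2 = 6 - 9 = -3  OK
6. min(3, 3) = 3  OK
7. |3 - 2| = 1  OK

The assignment fails constraint 1.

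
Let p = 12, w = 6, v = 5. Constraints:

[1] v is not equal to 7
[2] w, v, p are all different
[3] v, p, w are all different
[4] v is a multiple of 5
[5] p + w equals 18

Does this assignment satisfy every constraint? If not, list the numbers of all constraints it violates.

[1] v = 5, and 5 ≠ 7 — holds.
[2] values 6, 5, 12 are pairwise distinct — holds.
[3] values 5, 12, 6 are pairwise distinct — holds.
[4] 5 / 5 = 1, so 5 divides 5 — holds.
[5] p + w = 12 + 6 = 18 — holds.

No violations.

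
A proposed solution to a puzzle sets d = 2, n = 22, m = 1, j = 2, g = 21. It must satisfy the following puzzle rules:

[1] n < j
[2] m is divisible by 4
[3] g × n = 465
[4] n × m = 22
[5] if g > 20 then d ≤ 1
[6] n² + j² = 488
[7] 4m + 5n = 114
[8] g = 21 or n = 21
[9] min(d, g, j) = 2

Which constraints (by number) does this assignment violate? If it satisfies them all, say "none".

[1] n = 22, j = 2; 22 ≥ 2 (want <)  FAIL
[2] 1 = 4×0 + 1, so 4 does not divide 1  FAIL
[3] g × n = 21 × 22 = 462, not 465  FAIL
[4] n × m = 22 × 1 = 22  OK
[5] g = 21 > 20, so we need d ≤ 1; but d = 2 > 1  FAIL
[6] n² + j² = 22² + 2² = 484 + 4 = 488  OK
[7] 4m + 5n = 4(1) + 5(22) = 114  OK
[8] g = 21 = 21 (first disjunct)  OK
[9] min(2, 21, 2) = 2  OK

Constraints 1, 2, 3, and 5 do not hold.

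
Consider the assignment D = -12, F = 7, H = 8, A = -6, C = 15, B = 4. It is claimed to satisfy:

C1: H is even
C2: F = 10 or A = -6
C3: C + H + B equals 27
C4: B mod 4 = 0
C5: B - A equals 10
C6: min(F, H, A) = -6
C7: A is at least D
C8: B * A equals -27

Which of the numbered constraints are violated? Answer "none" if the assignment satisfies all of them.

C1: H = 8 is even — satisfied.
C2: F = 7 ≠ 10, but A = -6 = -6 (second disjunct) — satisfied.
C3: C + H + B = 15 + 8 + 4 = 27 — satisfied.
C4: 4 mod 4 = 0 — satisfied.
C5: B - A = 4 - (-6) = 10 — satisfied.
C6: min(7, 8, -6) = -6 — satisfied.
C7: A = -6, D = -12; -6 ≥ -12 — satisfied.
C8: B * A = 4 * (-6) = -24, not -27 — violated.

Constraint 8 is violated.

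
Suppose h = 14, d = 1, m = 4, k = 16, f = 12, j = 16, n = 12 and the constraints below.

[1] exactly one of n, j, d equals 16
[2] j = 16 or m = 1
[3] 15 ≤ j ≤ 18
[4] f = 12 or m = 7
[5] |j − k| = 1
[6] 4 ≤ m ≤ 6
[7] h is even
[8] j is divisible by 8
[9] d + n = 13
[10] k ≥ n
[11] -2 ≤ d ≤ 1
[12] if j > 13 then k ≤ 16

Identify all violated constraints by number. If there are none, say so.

[1] n=12, j=16, d=1; 1 of them equals 16 — holds.
[2] j = 16 = 16 (first disjunct) — holds.
[3] j = 16 lies in [15, 18] — holds.
[4] f = 12 = 12 (first disjunct) — holds.
[5] |16 − 16| = 0, not 1 — does not hold.
[6] m = 4 lies in [4, 6] — holds.
[7] h = 14 is even — holds.
[8] 16 / 8 = 2, so 8 divides 16 — holds.
[9] d + n = 1 + 12 = 13 — holds.
[10] k = 16, n = 12; 16 ≥ 12 — holds.
[11] d = 1 lies in [-2, 1] — holds.
[12] j = 16 > 13, so we need k ≤ 16; k = 16 ≤ 16 — holds.

Constraint 5 is violated.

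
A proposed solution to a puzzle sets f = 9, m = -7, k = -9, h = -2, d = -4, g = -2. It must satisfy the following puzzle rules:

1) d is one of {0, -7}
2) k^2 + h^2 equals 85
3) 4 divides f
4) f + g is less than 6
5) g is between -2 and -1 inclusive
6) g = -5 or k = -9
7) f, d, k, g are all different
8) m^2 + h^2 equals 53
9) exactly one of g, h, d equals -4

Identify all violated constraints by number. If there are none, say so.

No — constraints 1, 3, and 4 are not satisfied.

1) d = -4 is not in {0, -7}  ✘
2) k^2 + h^2 = (-9)^2 + (-2)^2 = 81 + 4 = 85  ✔
3) 9 = 4*2 + 1, so 4 does not divide 9  ✘
4) f + g = 9 + (-2) = 7; 7 ≥ 6, bound 6 not met  ✘
5) g = -2 lies in [-2, -1]  ✔
6) g = -2 ≠ -5, but k = -9 = -9 (second disjunct)  ✔
7) values 9, -4, -9, -2 are pairwise distinct  ✔
8) m^2 + h^2 = (-7)^2 + (-2)^2 = 49 + 4 = 53  ✔
9) g=-2, h=-2, d=-4; 1 of them equals -4  ✔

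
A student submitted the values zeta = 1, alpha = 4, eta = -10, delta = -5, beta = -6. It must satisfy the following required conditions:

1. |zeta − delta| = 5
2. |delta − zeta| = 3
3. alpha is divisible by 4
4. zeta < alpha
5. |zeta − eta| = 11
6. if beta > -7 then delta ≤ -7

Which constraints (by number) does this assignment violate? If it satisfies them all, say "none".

The assignment fails constraints 1, 2, and 6.

1. |1 − (-5)| = 6, not 5  no
2. |-5 − 1| = 6, not 3  no
3. 4 / 4 = 1, so 4 divides 4  yes
4. zeta = 1, alpha = 4; 1 < 4  yes
5. |1 − (-10)| = 11  yes
6. beta = -6 > -7, so we need delta ≤ -7; but delta = -5 > -7  no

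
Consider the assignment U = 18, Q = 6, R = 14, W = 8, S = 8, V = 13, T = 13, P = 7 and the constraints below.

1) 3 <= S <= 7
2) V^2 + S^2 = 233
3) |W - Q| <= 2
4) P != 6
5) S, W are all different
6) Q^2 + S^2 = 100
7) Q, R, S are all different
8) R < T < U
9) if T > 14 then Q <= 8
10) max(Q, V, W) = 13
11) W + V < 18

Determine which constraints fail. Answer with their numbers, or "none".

1) S = 8 is outside [3, 7] — violated.
2) V^2 + S^2 = 13^2 + 8^2 = 169 + 64 = 233 — satisfied.
3) |8 - 6| = 2; 2 ≤ 2 — satisfied.
4) P = 7, and 7 ≠ 6 — satisfied.
5) S = W = 8, not all different — violated.
6) Q^2 + S^2 = 6^2 + 8^2 = 36 + 64 = 100 — satisfied.
7) values 6, 14, 8 are pairwise distinct — satisfied.
8) values 14, 13, 18; R = 14 is not < T = 13 — violated.
9) T = 13, not > 14; antecedent false, conditional vacuously true — satisfied.
10) max(6, 13, 8) = 13 — satisfied.
11) W + V = 8 + 13 = 21; 21 ≥ 18, bound 18 not met — violated.

Constraints 1, 5, 8, and 11 are violated.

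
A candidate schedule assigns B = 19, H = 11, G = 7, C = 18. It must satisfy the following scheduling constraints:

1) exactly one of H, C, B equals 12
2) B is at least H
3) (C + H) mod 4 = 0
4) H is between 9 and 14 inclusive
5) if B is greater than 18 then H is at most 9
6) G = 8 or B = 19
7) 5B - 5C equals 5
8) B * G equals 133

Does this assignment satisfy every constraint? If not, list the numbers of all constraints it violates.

Violated: 1, 3, and 5.

1) H=11, C=18, B=19; 0 of them equal 12, not exactly one  fails
2) B = 19, H = 11; 19 ≥ 11  holds
3) C + H = 29; 29 mod 4 = 1, not 0  fails
4) H = 11 lies in [9, 14]  holds
5) B = 19 > 18, so we need H ≤ 9; but H = 11 > 9  fails
6) G = 7 ≠ 8, but B = 19 = 19 (second disjunct)  holds
7) 5B - 5C = 5(19) - 5(18) = 5  holds
8) B * G = 19 * 7 = 133  holds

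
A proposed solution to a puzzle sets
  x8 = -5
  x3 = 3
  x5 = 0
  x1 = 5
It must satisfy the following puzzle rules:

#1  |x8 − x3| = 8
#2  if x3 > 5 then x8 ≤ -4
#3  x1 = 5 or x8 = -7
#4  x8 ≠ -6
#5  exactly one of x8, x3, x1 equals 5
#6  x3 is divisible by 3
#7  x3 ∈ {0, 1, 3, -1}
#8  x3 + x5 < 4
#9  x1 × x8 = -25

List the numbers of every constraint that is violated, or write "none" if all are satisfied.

Yes — all constraints hold.

#1 |-5 − 3| = 8  OK
#2 x3 = 3, not > 5; antecedent false, conditional vacuously true  OK
#3 x1 = 5 = 5 (first disjunct)  OK
#4 x8 = -5, and -5 ≠ -6  OK
#5 x8=-5, x3=3, x1=5; 1 of them equals 5  OK
#6 3 / 3 = 1, so 3 divides 3  OK
#7 x3 = 3 is in {0, 1, 3, -1}  OK
#8 x3 + x5 = 3 + 0 = 3; 3 < 4  OK
#9 x1 × x8 = 5 × (-5) = -25  OK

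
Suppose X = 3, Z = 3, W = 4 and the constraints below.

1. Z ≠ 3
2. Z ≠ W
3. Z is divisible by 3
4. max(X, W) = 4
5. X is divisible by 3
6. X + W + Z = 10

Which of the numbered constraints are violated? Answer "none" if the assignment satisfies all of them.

1. Z = 3, but 3 is required to differ — fails.
2. Z = 3, W = 4; distinct — holds.
3. 3 / 3 = 1, so 3 divides 3 — holds.
4. max(3, 4) = 4 — holds.
5. 3 / 3 = 1, so 3 divides 3 — holds.
6. X + W + Z = 3 + 4 + 3 = 10 — holds.

Constraint 1 does not hold.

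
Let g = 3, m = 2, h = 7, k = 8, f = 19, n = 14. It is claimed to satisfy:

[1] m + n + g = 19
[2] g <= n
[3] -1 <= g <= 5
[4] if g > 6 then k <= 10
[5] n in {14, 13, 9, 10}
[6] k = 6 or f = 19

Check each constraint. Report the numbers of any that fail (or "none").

No violations.

[1] m + n + g = 2 + 14 + 3 = 19  holds
[2] g = 3, n = 14; 3 ≤ 14  holds
[3] g = 3 lies in [-1, 5]  holds
[4] g = 3, not > 6; antecedent false, conditional vacuously true  holds
[5] n = 14 is in {14, 13, 9, 10}  holds
[6] k = 8 ≠ 6, but f = 19 = 19 (second disjunct)  holds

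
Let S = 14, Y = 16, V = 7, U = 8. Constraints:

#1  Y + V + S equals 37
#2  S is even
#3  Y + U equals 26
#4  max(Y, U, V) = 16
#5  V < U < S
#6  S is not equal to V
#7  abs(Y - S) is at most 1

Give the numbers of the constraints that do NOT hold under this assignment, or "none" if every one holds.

The assignment fails constraints 3, 7.

#1 Y + V + S = 16 + 7 + 14 = 37  OK
#2 S = 14 is even  OK
#3 Y + U = 16 + 8 = 24, not 26  FAIL
#4 max(16, 8, 7) = 16  OK
#5 values 7 < 8 < 14  OK
#6 S = 14, V = 7; distinct  OK
#7 abs(16 - 14) = 2; 2 > 1, exceeds bound 1  FAIL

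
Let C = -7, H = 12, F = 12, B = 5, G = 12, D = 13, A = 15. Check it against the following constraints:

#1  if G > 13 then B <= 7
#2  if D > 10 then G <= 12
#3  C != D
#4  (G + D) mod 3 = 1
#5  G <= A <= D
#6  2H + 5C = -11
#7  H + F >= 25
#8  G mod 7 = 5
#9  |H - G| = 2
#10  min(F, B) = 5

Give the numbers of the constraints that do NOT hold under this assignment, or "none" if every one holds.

No — constraints 5, 7, and 9 are not satisfied.

#1 G = 12, not > 13; antecedent false, conditional vacuously true — satisfied.
#2 D = 13 > 10, so we need G ≤ 12; G = 12 ≤ 12 — satisfied.
#3 C = -7, D = 13; distinct — satisfied.
#4 G + D = 25; 25 mod 3 = 1 — satisfied.
#5 values 12, 15, 13; A = 15 is not <= D = 13 — violated.
#6 2H + 5C = 2(12) + 5(-7) = -11 — satisfied.
#7 H + F = 12 + 12 = 24; 24 < 25, bound 25 not met — violated.
#8 12 mod 7 = 5 — satisfied.
#9 |12 - 12| = 0, not 2 — violated.
#10 min(12, 5) = 5 — satisfied.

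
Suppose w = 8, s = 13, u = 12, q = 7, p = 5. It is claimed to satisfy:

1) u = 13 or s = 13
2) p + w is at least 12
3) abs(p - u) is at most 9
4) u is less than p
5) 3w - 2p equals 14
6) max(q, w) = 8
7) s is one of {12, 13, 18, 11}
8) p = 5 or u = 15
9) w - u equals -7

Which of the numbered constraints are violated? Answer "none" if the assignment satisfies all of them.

1) u = 12 ≠ 13, but s = 13 = 13 (second disjunct) — holds.
2) p + w = 5 + 8 = 13; 13 ≥ 12 — holds.
3) abs(5 - 12) = 7; 7 ≤ 9 — holds.
4) u = 12, p = 5; 12 ≥ 5 (want <) — fails.
5) 3w - 2p = 3(8) - 2(5) = 14 — holds.
6) max(7, 8) = 8 — holds.
7) s = 13 is in {12, 13, 18, 11} — holds.
8) p = 5 = 5 (first disjunct) — holds.
9) w - u = 8 - 12 = -4, not -7 — fails.

Constraints 4, 9 are violated.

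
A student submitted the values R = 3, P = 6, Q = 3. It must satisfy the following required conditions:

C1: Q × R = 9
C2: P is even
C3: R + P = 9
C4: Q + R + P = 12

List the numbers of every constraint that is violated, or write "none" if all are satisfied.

Yes — all constraints hold.

C1: Q × R = 3 × 3 = 9 — satisfied.
C2: P = 6 is even — satisfied.
C3: R + P = 3 + 6 = 9 — satisfied.
C4: Q + R + P = 3 + 3 + 6 = 12 — satisfied.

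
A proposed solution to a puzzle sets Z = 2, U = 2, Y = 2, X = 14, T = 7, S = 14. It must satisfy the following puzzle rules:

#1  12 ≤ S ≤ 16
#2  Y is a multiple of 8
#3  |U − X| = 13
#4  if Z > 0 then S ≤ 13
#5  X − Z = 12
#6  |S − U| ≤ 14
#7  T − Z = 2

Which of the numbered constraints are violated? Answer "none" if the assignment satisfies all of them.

#1 S = 14 lies in [12, 16]  yes
#2 2 = 8×0 + 2, so 8 does not divide 2  no
#3 |2 − 14| = 12, not 13  no
#4 Z = 2 > 0, so we need S ≤ 13; but S = 14 > 13  no
#5 X − Z = 14 − 2 = 12  yes
#6 |14 − 2| = 12; 12 ≤ 14  yes
#7 T − Z = 7 − 2 = 5, not 2  no

The assignment fails constraints 2, 3, 4, 7.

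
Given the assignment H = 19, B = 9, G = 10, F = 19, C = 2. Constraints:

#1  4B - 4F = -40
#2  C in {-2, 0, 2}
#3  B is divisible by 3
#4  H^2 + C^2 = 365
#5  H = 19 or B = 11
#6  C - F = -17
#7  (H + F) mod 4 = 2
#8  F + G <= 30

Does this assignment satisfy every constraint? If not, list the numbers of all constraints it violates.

#1 4B - 4F = 4(9) - 4(19) = -40 — satisfied.
#2 C = 2 is in {-2, 0, 2} — satisfied.
#3 9 / 3 = 3, so 3 divides 9 — satisfied.
#4 H^2 + C^2 = 19^2 + 2^2 = 361 + 4 = 365 — satisfied.
#5 H = 19 = 19 (first disjunct) — satisfied.
#6 C - F = 2 - 19 = -17 — satisfied.
#7 H + F = 38; 38 mod 4 = 2 — satisfied.
#8 F + G = 19 + 10 = 29; 29 ≤ 30 — satisfied.

Yes — all constraints hold.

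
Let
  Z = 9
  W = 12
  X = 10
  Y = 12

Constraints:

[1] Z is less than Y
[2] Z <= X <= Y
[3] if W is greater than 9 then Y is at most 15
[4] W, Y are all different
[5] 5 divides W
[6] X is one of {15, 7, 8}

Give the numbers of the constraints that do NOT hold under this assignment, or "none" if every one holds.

The assignment fails constraints 4, 5, 6.

[1] Z = 9, Y = 12; 9 < 12 — OK.
[2] values 9 <= 10 <= 12 — OK.
[3] W = 12 > 9, so we need Y ≤ 15; Y = 12 ≤ 15 — OK.
[4] W = Y = 12, not all different — violated.
[5] 12 = 5*2 + 2, so 5 does not divide 12 — violated.
[6] X = 10 is not in {15, 7, 8} — violated.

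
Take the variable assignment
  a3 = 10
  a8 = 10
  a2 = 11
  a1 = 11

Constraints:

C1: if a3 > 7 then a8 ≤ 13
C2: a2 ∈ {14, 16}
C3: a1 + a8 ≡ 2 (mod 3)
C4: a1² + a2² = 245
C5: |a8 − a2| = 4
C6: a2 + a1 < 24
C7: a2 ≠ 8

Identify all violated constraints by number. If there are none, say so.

C1: a3 = 10 > 7, so we need a8 ≤ 13; a8 = 10 ≤ 13  true
C2: a2 = 11 is not in {14, 16}  false
C3: a1 + a8 = 21; 21 mod 3 = 0, not 2  false
C4: a1² + a2² = 11² + 11² = 121 + 121 = 242, not 245  false
C5: |10 − 11| = 1, not 4  false
C6: a2 + a1 = 11 + 11 = 22; 22 < 24  true
C7: a2 = 11, and 11 ≠ 8  true

No — constraints 2, 3, 4, and 5 are not satisfied.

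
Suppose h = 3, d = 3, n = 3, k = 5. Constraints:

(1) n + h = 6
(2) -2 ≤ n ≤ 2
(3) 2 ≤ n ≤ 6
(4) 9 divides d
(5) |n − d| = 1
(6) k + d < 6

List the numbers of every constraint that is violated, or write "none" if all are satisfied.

The assignment fails constraints 2, 4, 5, and 6.

(1) n + h = 3 + 3 = 6  ✓
(2) n = 3 is outside [-2, 2]  ✗
(3) n = 3 lies in [2, 6]  ✓
(4) 3 = 9×0 + 3, so 9 does not divide 3  ✗
(5) |3 − 3| = 0, not 1  ✗
(6) k + d = 5 + 3 = 8; 8 ≥ 6, bound 6 not met  ✗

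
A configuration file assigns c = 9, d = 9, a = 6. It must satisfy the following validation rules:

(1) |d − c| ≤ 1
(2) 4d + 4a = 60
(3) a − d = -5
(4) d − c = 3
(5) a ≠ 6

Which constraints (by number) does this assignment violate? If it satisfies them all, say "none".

Constraints 3, 4, and 5 are violated.

(1) |9 − 9| = 0; 0 ≤ 1  ✔
(2) 4d + 4a = 4(9) + 4(6) = 60  ✔
(3) a − d = 6 − 9 = -3, not -5  ✘
(4) d − c = 9 − 9 = 0, not 3  ✘
(5) a = 6, but 6 is required to differ  ✘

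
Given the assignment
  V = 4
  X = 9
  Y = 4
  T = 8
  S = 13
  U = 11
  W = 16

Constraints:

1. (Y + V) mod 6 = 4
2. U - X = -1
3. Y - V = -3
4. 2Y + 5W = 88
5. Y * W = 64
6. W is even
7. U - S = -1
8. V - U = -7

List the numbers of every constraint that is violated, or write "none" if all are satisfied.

1. Y + V = 8; 8 mod 6 = 2, not 4  false
2. U - X = 11 - 9 = 2, not -1  false
3. Y - V = 4 - 4 = 0, not -3  false
4. 2Y + 5W = 2(4) + 5(16) = 88  true
5. Y * W = 4 * 16 = 64  true
6. W = 16 is even  true
7. U - S = 11 - 13 = -2, not -1  false
8. V - U = 4 - 11 = -7  true

The assignment fails constraints 1, 2, 3, and 7.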